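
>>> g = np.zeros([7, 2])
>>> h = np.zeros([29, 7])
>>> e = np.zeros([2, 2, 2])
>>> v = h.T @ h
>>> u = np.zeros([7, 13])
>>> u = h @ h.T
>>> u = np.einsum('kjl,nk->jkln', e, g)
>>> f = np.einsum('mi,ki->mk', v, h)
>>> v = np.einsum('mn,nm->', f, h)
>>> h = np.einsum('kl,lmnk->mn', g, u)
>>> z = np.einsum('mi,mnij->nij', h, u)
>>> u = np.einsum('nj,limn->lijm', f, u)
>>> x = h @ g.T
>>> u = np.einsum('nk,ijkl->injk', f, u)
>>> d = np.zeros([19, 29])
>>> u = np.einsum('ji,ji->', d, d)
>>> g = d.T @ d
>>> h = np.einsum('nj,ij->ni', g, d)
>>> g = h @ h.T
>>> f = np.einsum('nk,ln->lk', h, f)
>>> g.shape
(29, 29)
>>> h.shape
(29, 19)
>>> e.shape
(2, 2, 2)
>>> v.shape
()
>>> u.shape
()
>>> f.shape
(7, 19)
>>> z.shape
(2, 2, 7)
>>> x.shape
(2, 7)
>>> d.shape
(19, 29)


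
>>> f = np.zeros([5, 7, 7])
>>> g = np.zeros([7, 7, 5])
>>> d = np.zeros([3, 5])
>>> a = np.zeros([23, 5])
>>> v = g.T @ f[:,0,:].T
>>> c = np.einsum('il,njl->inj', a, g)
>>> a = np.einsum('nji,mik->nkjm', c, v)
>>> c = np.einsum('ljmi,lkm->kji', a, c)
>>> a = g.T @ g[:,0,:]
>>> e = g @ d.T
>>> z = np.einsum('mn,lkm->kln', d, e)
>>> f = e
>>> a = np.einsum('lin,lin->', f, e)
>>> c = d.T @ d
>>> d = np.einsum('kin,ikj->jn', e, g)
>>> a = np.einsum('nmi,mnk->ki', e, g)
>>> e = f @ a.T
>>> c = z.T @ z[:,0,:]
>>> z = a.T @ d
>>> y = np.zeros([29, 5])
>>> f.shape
(7, 7, 3)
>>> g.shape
(7, 7, 5)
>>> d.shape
(5, 3)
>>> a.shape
(5, 3)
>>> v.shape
(5, 7, 5)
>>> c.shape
(5, 7, 5)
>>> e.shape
(7, 7, 5)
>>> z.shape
(3, 3)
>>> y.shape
(29, 5)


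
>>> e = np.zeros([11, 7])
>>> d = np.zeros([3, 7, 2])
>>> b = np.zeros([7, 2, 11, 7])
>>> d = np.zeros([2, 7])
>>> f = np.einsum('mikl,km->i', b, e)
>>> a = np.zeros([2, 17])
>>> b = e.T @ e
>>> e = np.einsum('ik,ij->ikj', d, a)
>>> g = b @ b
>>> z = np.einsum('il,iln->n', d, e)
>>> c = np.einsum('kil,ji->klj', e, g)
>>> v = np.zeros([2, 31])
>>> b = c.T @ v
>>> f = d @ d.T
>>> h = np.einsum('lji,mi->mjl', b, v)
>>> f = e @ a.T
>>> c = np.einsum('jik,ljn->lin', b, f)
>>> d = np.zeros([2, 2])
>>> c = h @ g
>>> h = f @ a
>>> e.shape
(2, 7, 17)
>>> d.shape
(2, 2)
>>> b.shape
(7, 17, 31)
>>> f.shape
(2, 7, 2)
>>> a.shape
(2, 17)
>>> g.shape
(7, 7)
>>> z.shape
(17,)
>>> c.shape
(2, 17, 7)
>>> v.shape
(2, 31)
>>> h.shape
(2, 7, 17)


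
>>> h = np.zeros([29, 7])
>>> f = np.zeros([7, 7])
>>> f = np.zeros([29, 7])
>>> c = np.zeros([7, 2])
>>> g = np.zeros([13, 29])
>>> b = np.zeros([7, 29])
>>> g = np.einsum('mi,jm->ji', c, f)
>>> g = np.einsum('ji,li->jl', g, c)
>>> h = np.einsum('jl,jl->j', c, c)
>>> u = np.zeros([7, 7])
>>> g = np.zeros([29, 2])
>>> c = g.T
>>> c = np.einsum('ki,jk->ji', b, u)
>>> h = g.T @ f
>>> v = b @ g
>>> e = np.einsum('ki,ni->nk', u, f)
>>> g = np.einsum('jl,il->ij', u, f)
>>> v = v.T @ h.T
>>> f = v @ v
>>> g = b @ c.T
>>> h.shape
(2, 7)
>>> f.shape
(2, 2)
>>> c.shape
(7, 29)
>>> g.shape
(7, 7)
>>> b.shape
(7, 29)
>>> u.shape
(7, 7)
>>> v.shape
(2, 2)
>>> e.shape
(29, 7)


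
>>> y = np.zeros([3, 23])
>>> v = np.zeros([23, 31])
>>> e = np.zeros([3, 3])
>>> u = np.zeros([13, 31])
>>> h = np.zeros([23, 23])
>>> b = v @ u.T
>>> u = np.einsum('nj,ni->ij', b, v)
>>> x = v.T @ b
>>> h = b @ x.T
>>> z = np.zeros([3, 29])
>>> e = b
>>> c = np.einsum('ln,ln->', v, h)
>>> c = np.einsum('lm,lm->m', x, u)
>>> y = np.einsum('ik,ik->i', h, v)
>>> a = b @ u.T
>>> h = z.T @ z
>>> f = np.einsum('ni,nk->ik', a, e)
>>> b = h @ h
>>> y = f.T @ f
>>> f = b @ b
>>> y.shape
(13, 13)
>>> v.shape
(23, 31)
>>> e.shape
(23, 13)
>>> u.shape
(31, 13)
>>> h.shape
(29, 29)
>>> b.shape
(29, 29)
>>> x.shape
(31, 13)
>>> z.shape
(3, 29)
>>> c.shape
(13,)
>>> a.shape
(23, 31)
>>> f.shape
(29, 29)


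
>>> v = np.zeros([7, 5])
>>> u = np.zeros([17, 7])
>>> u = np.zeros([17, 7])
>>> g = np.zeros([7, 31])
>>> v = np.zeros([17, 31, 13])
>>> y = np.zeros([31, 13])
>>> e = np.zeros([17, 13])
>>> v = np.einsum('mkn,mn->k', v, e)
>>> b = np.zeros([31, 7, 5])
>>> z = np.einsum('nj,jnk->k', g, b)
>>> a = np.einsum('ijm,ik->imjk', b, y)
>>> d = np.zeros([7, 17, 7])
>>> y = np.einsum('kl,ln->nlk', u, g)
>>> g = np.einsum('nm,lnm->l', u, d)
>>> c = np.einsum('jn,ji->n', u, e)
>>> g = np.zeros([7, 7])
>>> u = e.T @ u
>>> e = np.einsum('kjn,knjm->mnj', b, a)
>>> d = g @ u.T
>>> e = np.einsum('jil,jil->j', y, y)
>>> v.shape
(31,)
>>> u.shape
(13, 7)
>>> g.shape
(7, 7)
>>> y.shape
(31, 7, 17)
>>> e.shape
(31,)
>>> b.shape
(31, 7, 5)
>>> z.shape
(5,)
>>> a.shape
(31, 5, 7, 13)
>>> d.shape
(7, 13)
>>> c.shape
(7,)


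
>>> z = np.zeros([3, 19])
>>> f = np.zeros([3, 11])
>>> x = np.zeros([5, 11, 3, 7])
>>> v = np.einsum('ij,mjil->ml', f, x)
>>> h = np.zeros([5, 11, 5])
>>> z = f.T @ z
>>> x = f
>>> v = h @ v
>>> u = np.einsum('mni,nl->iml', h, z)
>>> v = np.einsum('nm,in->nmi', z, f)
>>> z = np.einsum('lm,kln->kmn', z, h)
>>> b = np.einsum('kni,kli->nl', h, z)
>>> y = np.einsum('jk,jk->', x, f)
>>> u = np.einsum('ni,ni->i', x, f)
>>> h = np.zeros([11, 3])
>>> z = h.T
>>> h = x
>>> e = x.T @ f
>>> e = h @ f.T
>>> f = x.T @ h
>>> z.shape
(3, 11)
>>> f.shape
(11, 11)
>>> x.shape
(3, 11)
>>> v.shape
(11, 19, 3)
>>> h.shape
(3, 11)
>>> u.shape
(11,)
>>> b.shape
(11, 19)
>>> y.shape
()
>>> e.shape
(3, 3)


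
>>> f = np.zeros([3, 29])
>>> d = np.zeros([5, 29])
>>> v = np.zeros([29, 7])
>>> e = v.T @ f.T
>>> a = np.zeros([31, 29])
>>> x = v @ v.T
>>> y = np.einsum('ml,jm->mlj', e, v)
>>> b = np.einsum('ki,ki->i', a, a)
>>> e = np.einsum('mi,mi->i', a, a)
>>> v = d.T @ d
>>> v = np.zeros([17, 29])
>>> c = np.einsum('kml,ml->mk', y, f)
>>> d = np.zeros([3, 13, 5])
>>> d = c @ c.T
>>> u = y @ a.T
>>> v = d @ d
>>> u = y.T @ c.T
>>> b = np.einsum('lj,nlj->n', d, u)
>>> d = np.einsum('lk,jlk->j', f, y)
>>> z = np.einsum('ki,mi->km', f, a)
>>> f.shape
(3, 29)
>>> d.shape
(7,)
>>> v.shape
(3, 3)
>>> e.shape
(29,)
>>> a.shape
(31, 29)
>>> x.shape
(29, 29)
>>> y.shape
(7, 3, 29)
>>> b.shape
(29,)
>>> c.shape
(3, 7)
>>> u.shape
(29, 3, 3)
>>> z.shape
(3, 31)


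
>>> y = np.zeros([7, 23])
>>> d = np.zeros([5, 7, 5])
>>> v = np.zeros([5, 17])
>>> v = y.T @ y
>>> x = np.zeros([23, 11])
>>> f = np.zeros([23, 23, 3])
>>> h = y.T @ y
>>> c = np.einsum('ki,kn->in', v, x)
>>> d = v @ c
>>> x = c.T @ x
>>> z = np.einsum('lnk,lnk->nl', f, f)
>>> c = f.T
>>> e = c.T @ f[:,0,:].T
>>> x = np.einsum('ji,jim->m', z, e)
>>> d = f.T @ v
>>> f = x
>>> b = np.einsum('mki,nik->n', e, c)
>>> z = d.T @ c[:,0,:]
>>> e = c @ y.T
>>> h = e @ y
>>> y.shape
(7, 23)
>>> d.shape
(3, 23, 23)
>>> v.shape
(23, 23)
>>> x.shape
(23,)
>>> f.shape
(23,)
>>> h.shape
(3, 23, 23)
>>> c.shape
(3, 23, 23)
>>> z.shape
(23, 23, 23)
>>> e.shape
(3, 23, 7)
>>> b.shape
(3,)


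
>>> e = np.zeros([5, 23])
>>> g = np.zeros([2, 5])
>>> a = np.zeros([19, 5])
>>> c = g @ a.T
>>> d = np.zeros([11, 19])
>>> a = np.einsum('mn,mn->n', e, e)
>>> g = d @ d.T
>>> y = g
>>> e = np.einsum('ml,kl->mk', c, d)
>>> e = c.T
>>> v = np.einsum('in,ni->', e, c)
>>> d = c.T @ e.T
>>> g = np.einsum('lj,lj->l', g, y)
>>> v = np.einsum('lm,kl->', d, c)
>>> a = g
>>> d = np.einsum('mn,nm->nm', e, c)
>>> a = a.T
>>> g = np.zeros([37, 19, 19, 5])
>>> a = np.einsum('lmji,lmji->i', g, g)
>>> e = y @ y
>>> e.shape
(11, 11)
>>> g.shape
(37, 19, 19, 5)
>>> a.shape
(5,)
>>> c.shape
(2, 19)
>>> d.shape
(2, 19)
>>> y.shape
(11, 11)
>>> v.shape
()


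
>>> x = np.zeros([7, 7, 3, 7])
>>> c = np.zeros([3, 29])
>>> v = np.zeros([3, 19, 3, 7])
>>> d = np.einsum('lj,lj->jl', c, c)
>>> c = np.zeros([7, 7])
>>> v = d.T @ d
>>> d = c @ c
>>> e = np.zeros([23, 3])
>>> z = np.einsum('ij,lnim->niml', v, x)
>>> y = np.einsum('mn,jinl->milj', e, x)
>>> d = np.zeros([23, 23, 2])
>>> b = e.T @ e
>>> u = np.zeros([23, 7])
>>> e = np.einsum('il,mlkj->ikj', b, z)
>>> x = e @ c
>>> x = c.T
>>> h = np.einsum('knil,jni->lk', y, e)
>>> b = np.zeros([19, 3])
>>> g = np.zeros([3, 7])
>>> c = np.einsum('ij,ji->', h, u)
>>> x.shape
(7, 7)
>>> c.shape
()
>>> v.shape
(3, 3)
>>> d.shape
(23, 23, 2)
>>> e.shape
(3, 7, 7)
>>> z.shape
(7, 3, 7, 7)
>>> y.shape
(23, 7, 7, 7)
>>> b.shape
(19, 3)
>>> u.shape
(23, 7)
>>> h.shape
(7, 23)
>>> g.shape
(3, 7)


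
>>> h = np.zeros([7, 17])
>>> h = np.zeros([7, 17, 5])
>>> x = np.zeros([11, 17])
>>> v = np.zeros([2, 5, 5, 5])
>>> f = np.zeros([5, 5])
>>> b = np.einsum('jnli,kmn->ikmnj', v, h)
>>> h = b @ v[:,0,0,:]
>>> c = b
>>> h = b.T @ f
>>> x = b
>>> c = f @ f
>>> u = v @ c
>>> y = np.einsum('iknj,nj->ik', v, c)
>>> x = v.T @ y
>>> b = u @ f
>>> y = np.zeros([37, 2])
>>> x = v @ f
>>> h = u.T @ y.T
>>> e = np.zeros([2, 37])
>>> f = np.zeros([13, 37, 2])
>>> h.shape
(5, 5, 5, 37)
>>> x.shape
(2, 5, 5, 5)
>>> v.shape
(2, 5, 5, 5)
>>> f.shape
(13, 37, 2)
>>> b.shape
(2, 5, 5, 5)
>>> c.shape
(5, 5)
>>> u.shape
(2, 5, 5, 5)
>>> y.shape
(37, 2)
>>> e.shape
(2, 37)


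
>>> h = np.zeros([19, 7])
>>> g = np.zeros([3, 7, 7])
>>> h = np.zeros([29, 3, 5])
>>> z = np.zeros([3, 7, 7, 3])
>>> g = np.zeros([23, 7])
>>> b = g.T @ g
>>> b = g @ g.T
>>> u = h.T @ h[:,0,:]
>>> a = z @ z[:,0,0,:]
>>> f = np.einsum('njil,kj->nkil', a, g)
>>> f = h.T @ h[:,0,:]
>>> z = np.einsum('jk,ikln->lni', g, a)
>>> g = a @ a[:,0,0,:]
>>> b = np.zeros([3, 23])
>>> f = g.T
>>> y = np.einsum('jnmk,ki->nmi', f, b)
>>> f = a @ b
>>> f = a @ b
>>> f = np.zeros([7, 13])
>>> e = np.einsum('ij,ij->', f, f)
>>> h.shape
(29, 3, 5)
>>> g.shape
(3, 7, 7, 3)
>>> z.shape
(7, 3, 3)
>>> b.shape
(3, 23)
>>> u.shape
(5, 3, 5)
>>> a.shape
(3, 7, 7, 3)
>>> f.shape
(7, 13)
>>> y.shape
(7, 7, 23)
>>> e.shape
()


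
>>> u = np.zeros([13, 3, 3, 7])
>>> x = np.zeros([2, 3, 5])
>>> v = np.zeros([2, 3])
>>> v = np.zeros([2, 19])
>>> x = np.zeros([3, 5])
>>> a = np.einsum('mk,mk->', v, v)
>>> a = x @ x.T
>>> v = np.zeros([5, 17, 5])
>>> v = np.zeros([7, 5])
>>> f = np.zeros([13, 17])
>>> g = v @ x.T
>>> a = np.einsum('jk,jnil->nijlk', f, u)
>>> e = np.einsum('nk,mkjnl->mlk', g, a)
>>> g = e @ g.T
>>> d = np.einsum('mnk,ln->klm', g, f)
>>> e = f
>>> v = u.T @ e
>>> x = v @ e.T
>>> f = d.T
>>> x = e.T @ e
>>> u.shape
(13, 3, 3, 7)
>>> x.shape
(17, 17)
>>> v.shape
(7, 3, 3, 17)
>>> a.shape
(3, 3, 13, 7, 17)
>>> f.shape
(3, 13, 7)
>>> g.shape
(3, 17, 7)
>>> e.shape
(13, 17)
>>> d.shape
(7, 13, 3)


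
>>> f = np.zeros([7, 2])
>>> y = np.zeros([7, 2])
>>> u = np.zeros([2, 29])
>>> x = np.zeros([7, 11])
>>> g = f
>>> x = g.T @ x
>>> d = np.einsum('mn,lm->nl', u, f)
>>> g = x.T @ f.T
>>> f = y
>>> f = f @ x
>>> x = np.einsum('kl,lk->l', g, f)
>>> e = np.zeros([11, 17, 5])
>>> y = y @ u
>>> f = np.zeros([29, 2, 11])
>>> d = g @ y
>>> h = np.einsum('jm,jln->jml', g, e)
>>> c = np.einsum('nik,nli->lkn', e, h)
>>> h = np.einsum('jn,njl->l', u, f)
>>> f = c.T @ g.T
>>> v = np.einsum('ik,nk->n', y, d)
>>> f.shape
(11, 5, 11)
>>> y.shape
(7, 29)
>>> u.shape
(2, 29)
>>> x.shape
(7,)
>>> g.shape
(11, 7)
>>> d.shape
(11, 29)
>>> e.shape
(11, 17, 5)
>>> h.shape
(11,)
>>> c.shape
(7, 5, 11)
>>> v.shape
(11,)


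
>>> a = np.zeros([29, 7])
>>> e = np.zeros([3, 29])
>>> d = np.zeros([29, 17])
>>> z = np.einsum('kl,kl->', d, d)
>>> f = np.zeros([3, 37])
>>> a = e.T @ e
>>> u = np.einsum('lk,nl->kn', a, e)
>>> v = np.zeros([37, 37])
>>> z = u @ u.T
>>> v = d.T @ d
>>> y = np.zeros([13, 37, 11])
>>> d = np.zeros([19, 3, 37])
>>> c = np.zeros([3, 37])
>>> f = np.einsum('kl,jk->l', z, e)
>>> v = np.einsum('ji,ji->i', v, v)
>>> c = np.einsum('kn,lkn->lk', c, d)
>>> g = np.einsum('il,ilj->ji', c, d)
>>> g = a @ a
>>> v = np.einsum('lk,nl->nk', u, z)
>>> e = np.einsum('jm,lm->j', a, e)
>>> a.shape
(29, 29)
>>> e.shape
(29,)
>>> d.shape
(19, 3, 37)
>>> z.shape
(29, 29)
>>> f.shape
(29,)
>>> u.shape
(29, 3)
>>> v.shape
(29, 3)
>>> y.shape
(13, 37, 11)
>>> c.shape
(19, 3)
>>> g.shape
(29, 29)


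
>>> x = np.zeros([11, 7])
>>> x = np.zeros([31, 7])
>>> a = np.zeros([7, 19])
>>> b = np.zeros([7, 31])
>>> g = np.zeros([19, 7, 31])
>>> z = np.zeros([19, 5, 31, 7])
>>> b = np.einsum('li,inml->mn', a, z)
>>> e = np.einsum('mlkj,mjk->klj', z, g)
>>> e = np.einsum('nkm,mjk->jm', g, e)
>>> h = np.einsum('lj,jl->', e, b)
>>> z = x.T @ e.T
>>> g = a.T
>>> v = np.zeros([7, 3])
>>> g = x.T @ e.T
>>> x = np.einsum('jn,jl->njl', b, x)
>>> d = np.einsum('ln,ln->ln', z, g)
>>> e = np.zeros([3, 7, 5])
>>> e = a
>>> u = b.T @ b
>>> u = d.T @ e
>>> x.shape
(5, 31, 7)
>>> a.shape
(7, 19)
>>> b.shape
(31, 5)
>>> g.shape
(7, 5)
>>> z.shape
(7, 5)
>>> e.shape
(7, 19)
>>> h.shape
()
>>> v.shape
(7, 3)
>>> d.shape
(7, 5)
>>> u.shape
(5, 19)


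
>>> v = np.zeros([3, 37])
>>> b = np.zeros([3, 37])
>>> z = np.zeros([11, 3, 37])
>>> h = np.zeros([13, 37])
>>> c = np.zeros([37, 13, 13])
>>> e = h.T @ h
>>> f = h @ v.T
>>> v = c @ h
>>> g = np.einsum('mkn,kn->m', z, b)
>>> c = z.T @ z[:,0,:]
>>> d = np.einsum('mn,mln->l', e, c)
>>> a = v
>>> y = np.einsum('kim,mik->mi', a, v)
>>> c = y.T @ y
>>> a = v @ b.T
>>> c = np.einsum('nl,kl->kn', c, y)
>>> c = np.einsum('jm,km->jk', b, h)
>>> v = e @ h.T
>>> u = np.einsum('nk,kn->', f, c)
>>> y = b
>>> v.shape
(37, 13)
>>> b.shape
(3, 37)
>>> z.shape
(11, 3, 37)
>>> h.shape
(13, 37)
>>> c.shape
(3, 13)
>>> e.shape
(37, 37)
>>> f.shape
(13, 3)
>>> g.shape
(11,)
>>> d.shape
(3,)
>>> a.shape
(37, 13, 3)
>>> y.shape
(3, 37)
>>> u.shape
()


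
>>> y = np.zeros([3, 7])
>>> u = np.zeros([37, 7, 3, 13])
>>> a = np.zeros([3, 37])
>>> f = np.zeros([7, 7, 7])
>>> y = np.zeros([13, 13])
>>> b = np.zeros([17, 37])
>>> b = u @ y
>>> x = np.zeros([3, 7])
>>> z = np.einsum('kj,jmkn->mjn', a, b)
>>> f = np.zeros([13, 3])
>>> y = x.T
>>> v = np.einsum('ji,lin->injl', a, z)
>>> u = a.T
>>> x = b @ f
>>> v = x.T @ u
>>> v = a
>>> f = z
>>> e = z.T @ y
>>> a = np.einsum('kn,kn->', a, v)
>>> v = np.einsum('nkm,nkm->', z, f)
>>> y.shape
(7, 3)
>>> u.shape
(37, 3)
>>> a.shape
()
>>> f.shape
(7, 37, 13)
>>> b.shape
(37, 7, 3, 13)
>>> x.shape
(37, 7, 3, 3)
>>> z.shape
(7, 37, 13)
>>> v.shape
()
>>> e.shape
(13, 37, 3)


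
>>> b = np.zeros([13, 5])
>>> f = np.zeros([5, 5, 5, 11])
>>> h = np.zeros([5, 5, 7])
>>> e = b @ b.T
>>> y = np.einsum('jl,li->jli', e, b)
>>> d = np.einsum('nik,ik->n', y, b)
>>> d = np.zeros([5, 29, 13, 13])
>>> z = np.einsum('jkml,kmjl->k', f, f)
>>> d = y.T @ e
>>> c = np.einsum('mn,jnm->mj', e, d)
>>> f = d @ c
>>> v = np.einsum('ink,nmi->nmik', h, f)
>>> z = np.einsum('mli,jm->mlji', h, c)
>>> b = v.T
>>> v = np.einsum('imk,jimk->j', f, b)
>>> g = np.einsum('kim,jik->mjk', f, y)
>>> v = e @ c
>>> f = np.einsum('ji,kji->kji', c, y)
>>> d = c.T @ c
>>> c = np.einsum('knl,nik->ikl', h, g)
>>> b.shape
(7, 5, 13, 5)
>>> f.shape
(13, 13, 5)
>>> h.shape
(5, 5, 7)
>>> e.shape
(13, 13)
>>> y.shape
(13, 13, 5)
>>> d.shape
(5, 5)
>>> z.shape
(5, 5, 13, 7)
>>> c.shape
(13, 5, 7)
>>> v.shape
(13, 5)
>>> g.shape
(5, 13, 5)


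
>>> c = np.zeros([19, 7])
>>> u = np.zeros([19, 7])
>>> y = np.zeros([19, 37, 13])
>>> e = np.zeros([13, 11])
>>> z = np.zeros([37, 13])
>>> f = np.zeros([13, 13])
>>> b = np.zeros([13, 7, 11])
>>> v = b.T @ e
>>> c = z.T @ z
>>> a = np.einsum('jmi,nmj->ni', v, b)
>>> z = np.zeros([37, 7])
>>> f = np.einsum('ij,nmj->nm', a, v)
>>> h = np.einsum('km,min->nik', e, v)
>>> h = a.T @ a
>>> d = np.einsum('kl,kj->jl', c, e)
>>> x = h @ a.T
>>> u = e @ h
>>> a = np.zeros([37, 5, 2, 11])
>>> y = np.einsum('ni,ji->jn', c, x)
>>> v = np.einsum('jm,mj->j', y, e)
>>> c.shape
(13, 13)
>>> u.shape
(13, 11)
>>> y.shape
(11, 13)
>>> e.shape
(13, 11)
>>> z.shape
(37, 7)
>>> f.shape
(11, 7)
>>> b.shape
(13, 7, 11)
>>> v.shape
(11,)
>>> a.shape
(37, 5, 2, 11)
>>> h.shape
(11, 11)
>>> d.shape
(11, 13)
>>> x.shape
(11, 13)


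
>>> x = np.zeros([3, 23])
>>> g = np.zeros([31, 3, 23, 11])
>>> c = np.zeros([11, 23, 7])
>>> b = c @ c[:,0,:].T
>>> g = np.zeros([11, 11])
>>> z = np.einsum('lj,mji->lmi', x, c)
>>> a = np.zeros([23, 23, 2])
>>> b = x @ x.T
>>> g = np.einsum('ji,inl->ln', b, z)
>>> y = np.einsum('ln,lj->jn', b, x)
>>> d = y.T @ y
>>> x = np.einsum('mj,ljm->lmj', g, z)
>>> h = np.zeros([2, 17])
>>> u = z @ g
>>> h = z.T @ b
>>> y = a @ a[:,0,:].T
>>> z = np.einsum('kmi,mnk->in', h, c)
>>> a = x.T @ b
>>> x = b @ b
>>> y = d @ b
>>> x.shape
(3, 3)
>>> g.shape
(7, 11)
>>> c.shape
(11, 23, 7)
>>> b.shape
(3, 3)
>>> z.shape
(3, 23)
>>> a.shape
(11, 7, 3)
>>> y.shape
(3, 3)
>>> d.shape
(3, 3)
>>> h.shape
(7, 11, 3)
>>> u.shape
(3, 11, 11)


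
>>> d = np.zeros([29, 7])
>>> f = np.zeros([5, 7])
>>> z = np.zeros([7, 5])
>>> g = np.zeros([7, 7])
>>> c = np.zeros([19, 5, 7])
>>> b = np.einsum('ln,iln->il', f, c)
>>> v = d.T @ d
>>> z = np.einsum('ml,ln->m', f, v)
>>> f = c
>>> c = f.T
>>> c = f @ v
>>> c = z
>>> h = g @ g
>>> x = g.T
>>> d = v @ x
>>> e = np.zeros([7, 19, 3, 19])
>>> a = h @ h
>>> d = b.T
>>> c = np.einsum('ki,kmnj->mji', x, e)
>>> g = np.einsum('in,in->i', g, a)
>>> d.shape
(5, 19)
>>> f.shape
(19, 5, 7)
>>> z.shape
(5,)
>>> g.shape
(7,)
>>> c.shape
(19, 19, 7)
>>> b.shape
(19, 5)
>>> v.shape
(7, 7)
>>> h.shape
(7, 7)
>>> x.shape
(7, 7)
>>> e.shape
(7, 19, 3, 19)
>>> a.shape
(7, 7)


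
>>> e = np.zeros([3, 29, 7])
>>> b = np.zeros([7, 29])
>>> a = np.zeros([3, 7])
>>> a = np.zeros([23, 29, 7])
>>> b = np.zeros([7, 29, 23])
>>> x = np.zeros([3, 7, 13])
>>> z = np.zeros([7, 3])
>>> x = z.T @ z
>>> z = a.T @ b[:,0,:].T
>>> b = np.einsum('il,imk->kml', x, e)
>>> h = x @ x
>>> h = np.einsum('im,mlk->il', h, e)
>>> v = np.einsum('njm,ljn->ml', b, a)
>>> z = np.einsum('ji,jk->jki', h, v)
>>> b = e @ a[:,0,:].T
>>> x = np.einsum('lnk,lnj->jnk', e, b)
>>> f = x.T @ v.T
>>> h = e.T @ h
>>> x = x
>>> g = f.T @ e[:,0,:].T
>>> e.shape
(3, 29, 7)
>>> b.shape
(3, 29, 23)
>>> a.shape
(23, 29, 7)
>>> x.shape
(23, 29, 7)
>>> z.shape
(3, 23, 29)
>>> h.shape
(7, 29, 29)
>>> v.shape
(3, 23)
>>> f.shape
(7, 29, 3)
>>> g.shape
(3, 29, 3)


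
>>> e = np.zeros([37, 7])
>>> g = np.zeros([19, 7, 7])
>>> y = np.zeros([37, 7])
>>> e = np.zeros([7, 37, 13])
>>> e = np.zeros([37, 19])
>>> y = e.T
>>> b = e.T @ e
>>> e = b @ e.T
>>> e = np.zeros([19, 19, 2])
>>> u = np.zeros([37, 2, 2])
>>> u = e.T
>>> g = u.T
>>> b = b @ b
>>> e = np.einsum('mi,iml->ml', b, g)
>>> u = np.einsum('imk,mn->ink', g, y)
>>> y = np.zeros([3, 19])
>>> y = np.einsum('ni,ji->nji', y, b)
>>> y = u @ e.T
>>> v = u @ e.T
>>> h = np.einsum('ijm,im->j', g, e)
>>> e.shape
(19, 2)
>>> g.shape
(19, 19, 2)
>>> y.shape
(19, 37, 19)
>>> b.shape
(19, 19)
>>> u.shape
(19, 37, 2)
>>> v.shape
(19, 37, 19)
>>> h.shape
(19,)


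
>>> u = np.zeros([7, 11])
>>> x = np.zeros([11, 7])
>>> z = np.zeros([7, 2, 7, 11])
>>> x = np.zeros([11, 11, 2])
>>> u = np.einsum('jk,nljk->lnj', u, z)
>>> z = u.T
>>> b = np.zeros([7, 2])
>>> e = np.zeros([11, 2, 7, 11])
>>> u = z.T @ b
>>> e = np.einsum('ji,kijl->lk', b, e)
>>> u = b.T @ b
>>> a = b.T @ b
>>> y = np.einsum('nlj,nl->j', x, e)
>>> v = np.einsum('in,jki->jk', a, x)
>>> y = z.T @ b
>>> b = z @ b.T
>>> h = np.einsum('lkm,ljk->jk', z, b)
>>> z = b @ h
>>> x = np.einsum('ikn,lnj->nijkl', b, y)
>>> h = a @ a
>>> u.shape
(2, 2)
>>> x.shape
(7, 7, 2, 7, 2)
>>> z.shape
(7, 7, 7)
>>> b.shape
(7, 7, 7)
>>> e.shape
(11, 11)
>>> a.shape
(2, 2)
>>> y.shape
(2, 7, 2)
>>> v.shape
(11, 11)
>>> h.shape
(2, 2)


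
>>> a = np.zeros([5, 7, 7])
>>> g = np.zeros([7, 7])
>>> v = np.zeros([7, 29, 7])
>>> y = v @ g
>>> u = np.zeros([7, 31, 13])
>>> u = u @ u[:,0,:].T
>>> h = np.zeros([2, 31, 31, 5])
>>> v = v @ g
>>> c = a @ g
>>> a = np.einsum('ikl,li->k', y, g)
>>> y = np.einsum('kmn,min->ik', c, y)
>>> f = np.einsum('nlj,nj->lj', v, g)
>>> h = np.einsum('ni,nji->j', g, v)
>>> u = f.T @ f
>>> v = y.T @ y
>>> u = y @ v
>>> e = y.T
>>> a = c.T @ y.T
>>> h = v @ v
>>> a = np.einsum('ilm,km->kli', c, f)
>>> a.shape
(29, 7, 5)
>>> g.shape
(7, 7)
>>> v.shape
(5, 5)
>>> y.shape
(29, 5)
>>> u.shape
(29, 5)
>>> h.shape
(5, 5)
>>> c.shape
(5, 7, 7)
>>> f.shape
(29, 7)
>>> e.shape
(5, 29)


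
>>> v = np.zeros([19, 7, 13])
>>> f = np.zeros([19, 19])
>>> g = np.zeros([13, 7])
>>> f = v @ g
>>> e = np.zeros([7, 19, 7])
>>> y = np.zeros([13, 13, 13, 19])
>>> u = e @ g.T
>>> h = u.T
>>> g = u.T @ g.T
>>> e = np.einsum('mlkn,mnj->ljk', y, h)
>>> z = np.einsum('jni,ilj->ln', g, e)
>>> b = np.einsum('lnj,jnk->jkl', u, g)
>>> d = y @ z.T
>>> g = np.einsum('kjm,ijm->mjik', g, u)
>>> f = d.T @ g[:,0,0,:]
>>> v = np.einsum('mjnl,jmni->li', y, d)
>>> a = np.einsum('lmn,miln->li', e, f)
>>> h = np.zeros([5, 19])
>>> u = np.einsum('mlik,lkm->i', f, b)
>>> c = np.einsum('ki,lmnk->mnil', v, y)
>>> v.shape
(19, 7)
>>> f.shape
(7, 13, 13, 13)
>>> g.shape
(13, 19, 7, 13)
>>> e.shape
(13, 7, 13)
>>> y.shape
(13, 13, 13, 19)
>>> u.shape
(13,)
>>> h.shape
(5, 19)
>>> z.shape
(7, 19)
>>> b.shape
(13, 13, 7)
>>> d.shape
(13, 13, 13, 7)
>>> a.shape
(13, 13)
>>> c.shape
(13, 13, 7, 13)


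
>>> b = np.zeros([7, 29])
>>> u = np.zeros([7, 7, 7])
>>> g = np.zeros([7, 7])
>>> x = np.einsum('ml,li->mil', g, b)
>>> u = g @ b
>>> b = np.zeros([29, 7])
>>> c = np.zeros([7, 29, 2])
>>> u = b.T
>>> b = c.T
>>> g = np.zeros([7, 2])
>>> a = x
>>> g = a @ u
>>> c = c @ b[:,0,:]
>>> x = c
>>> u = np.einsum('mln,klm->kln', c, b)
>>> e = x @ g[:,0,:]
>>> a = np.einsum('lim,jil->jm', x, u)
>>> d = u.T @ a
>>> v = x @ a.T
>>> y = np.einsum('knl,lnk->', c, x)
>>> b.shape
(2, 29, 7)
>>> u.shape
(2, 29, 7)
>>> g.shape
(7, 29, 29)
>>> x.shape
(7, 29, 7)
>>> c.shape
(7, 29, 7)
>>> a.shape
(2, 7)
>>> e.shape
(7, 29, 29)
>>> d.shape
(7, 29, 7)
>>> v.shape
(7, 29, 2)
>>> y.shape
()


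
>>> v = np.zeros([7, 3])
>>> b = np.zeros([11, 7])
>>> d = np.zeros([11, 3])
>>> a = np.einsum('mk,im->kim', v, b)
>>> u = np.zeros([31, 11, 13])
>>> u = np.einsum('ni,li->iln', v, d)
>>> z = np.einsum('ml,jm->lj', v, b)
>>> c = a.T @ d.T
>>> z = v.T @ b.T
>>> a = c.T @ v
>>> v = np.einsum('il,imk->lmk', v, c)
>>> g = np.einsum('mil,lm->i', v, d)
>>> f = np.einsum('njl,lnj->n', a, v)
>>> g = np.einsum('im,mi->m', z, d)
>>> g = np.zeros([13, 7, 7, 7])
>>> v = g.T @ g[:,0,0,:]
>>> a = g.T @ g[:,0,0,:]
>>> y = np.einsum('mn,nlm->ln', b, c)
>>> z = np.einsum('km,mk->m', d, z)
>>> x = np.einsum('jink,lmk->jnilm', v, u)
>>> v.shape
(7, 7, 7, 7)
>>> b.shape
(11, 7)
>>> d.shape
(11, 3)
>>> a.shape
(7, 7, 7, 7)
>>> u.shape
(3, 11, 7)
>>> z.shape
(3,)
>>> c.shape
(7, 11, 11)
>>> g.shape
(13, 7, 7, 7)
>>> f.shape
(11,)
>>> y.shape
(11, 7)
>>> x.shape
(7, 7, 7, 3, 11)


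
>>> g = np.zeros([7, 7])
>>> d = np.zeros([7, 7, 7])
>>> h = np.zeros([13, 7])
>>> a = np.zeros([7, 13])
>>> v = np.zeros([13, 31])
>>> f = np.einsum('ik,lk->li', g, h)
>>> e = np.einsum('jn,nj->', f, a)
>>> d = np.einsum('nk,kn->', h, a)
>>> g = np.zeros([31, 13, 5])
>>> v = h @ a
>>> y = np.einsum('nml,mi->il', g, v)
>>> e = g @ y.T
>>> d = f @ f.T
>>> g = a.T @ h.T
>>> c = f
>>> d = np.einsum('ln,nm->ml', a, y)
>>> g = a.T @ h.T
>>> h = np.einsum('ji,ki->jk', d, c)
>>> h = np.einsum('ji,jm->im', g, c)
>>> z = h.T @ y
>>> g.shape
(13, 13)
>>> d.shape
(5, 7)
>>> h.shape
(13, 7)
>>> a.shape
(7, 13)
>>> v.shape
(13, 13)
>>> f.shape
(13, 7)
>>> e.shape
(31, 13, 13)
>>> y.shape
(13, 5)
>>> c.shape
(13, 7)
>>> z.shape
(7, 5)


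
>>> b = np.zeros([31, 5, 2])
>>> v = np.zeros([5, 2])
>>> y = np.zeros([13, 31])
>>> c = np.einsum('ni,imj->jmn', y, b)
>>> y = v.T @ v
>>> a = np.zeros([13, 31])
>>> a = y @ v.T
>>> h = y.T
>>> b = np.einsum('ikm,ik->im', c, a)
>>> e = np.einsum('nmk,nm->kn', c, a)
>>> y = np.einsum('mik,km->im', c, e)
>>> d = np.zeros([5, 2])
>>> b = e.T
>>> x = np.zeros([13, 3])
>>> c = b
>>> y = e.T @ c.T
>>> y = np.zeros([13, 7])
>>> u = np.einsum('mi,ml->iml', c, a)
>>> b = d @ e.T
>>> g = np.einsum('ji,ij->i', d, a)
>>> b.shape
(5, 13)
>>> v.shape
(5, 2)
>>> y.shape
(13, 7)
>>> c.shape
(2, 13)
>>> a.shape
(2, 5)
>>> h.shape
(2, 2)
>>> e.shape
(13, 2)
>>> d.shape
(5, 2)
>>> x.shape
(13, 3)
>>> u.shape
(13, 2, 5)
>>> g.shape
(2,)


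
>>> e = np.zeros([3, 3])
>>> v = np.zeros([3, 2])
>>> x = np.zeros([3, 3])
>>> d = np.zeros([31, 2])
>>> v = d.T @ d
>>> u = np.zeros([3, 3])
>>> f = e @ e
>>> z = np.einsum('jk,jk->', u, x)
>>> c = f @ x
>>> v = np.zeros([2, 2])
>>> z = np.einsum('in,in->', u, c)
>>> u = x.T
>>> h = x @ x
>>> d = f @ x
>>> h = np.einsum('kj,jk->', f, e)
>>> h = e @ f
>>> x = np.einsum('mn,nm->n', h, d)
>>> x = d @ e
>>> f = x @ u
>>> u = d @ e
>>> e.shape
(3, 3)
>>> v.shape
(2, 2)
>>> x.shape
(3, 3)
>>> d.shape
(3, 3)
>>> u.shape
(3, 3)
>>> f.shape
(3, 3)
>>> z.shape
()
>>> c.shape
(3, 3)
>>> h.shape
(3, 3)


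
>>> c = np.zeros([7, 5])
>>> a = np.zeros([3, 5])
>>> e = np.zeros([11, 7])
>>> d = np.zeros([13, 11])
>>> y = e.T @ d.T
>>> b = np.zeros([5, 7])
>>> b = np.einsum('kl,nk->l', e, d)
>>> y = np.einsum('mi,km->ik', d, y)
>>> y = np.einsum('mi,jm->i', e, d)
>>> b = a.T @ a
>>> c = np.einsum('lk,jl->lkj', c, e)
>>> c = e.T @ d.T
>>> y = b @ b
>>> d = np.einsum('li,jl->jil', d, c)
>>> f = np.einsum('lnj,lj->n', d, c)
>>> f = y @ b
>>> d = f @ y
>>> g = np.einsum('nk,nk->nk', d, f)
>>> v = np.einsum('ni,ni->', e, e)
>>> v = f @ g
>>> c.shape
(7, 13)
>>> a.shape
(3, 5)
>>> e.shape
(11, 7)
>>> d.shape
(5, 5)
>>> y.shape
(5, 5)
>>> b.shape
(5, 5)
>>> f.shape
(5, 5)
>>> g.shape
(5, 5)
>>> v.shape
(5, 5)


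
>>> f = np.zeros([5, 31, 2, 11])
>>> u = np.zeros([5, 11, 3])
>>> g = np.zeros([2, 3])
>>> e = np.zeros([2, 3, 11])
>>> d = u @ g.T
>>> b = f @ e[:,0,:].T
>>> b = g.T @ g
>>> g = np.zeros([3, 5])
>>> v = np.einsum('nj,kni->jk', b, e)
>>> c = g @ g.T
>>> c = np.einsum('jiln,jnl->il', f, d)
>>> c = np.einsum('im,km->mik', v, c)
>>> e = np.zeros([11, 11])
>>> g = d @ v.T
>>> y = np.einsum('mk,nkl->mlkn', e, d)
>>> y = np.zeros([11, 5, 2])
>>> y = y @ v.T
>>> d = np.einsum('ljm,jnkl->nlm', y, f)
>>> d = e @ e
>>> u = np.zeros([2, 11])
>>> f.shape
(5, 31, 2, 11)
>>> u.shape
(2, 11)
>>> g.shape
(5, 11, 3)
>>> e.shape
(11, 11)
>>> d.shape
(11, 11)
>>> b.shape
(3, 3)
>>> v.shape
(3, 2)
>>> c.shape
(2, 3, 31)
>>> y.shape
(11, 5, 3)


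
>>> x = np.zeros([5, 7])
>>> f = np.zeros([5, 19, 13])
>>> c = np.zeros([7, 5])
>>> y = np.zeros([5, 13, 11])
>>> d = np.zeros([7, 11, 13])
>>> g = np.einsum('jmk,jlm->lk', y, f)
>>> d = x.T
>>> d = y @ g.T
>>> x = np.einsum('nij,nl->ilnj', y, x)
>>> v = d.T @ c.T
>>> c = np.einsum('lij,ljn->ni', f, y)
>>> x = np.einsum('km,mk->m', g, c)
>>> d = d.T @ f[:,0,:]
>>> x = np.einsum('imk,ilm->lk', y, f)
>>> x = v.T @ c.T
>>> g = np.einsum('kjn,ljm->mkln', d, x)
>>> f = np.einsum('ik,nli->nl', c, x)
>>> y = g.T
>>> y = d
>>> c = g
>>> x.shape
(7, 13, 11)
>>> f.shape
(7, 13)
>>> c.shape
(11, 19, 7, 13)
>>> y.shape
(19, 13, 13)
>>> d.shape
(19, 13, 13)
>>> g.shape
(11, 19, 7, 13)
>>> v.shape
(19, 13, 7)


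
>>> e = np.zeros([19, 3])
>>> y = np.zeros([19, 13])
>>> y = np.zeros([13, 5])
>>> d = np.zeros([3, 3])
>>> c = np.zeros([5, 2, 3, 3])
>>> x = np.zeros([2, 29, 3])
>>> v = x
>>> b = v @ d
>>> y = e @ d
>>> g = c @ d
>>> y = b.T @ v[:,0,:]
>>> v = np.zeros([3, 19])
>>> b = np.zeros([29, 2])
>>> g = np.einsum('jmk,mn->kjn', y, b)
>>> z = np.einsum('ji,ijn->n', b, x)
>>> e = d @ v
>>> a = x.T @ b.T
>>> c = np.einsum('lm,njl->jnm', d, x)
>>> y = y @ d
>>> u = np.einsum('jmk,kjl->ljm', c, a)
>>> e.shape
(3, 19)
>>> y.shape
(3, 29, 3)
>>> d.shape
(3, 3)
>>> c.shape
(29, 2, 3)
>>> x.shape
(2, 29, 3)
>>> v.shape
(3, 19)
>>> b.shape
(29, 2)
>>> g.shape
(3, 3, 2)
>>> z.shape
(3,)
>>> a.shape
(3, 29, 29)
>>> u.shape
(29, 29, 2)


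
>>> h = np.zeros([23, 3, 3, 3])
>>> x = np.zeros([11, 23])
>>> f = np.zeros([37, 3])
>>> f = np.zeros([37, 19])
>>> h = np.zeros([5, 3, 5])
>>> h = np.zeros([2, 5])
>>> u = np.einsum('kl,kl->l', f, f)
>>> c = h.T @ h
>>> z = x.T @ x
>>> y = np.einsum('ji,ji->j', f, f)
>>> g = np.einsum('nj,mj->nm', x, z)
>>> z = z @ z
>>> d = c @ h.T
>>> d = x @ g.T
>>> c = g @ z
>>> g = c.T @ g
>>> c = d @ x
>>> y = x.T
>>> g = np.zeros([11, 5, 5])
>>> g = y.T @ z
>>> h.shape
(2, 5)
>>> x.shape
(11, 23)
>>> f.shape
(37, 19)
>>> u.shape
(19,)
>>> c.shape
(11, 23)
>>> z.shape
(23, 23)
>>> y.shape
(23, 11)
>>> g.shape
(11, 23)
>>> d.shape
(11, 11)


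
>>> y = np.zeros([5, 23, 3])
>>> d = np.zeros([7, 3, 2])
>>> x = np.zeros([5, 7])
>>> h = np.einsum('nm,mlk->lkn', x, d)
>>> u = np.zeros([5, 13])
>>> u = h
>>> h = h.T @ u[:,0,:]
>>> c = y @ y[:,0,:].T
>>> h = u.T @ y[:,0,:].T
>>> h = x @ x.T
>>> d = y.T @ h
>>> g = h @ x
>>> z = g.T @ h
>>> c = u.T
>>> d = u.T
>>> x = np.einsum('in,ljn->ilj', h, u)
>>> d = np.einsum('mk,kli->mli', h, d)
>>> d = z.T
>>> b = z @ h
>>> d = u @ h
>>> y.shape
(5, 23, 3)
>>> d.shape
(3, 2, 5)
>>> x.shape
(5, 3, 2)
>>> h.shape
(5, 5)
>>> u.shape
(3, 2, 5)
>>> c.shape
(5, 2, 3)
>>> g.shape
(5, 7)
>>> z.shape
(7, 5)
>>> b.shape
(7, 5)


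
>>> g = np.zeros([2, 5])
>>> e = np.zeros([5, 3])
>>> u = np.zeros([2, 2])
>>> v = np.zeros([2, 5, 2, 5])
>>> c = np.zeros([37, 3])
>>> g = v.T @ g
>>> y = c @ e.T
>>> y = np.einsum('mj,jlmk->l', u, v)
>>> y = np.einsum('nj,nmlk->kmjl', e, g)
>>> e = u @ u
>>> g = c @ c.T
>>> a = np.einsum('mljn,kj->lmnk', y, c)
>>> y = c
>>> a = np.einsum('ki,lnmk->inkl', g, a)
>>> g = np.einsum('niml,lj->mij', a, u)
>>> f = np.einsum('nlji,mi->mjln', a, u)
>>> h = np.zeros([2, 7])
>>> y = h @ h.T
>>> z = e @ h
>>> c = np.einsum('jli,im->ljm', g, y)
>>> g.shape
(37, 5, 2)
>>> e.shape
(2, 2)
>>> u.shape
(2, 2)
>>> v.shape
(2, 5, 2, 5)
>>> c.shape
(5, 37, 2)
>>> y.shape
(2, 2)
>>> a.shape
(37, 5, 37, 2)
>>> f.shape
(2, 37, 5, 37)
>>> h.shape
(2, 7)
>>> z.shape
(2, 7)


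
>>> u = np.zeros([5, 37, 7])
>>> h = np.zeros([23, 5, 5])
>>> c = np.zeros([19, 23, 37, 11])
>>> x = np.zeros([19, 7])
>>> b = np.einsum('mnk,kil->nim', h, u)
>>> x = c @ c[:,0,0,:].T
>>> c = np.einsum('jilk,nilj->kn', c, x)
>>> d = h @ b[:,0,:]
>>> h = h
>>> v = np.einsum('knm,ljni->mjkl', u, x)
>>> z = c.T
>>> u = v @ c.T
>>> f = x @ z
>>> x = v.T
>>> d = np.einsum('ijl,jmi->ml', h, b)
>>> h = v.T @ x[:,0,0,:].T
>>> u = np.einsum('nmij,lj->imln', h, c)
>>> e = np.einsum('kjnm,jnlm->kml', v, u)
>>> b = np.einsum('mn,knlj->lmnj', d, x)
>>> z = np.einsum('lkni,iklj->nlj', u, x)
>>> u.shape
(23, 5, 11, 19)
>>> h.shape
(19, 5, 23, 19)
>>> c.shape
(11, 19)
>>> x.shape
(19, 5, 23, 7)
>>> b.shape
(23, 37, 5, 7)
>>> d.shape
(37, 5)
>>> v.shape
(7, 23, 5, 19)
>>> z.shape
(11, 23, 7)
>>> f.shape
(19, 23, 37, 11)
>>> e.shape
(7, 19, 11)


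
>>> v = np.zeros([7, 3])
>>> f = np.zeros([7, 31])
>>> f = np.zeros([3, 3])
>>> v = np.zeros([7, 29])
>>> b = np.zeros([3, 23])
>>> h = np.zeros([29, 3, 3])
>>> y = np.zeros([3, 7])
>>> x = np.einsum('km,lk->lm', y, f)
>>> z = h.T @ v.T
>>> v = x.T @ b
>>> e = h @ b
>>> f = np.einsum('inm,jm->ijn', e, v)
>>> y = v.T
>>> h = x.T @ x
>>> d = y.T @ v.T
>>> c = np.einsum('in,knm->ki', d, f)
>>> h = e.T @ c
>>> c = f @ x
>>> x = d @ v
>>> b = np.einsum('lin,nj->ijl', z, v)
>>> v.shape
(7, 23)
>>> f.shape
(29, 7, 3)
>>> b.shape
(3, 23, 3)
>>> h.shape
(23, 3, 7)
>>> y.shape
(23, 7)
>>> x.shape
(7, 23)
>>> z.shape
(3, 3, 7)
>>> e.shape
(29, 3, 23)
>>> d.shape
(7, 7)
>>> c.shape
(29, 7, 7)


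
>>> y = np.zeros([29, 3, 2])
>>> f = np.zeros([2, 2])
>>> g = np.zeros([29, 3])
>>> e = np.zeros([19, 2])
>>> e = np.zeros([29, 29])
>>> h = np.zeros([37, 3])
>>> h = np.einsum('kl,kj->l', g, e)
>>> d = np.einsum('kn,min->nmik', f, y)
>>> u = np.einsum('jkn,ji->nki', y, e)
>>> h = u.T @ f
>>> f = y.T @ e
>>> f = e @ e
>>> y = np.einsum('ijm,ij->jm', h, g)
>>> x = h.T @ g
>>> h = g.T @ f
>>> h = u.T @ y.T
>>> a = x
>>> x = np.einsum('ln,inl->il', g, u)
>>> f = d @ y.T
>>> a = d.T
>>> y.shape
(3, 2)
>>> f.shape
(2, 29, 3, 3)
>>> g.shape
(29, 3)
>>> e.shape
(29, 29)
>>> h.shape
(29, 3, 3)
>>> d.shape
(2, 29, 3, 2)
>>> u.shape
(2, 3, 29)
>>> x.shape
(2, 29)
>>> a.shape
(2, 3, 29, 2)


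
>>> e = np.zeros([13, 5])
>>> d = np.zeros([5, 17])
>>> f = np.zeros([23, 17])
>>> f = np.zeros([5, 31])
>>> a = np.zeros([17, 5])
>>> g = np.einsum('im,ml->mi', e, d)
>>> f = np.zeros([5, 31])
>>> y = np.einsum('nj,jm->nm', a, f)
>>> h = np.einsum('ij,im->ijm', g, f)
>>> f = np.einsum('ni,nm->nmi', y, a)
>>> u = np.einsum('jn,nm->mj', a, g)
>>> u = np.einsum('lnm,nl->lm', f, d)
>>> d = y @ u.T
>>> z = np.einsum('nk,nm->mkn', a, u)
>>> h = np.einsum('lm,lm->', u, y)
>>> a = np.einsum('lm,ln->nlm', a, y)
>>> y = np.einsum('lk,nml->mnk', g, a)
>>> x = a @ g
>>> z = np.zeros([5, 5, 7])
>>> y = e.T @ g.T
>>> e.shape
(13, 5)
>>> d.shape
(17, 17)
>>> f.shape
(17, 5, 31)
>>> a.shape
(31, 17, 5)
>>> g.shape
(5, 13)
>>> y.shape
(5, 5)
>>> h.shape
()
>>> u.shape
(17, 31)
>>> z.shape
(5, 5, 7)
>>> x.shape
(31, 17, 13)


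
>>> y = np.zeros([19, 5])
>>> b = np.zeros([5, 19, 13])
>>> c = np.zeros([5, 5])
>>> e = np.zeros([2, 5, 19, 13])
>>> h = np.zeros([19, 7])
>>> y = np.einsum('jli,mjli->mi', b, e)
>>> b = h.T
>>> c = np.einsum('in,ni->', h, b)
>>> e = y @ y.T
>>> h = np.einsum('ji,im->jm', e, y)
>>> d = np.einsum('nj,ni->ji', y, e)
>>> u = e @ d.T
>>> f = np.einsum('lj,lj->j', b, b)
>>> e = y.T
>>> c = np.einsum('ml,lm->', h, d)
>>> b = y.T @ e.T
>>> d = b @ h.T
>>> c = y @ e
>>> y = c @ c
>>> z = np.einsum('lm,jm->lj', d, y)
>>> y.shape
(2, 2)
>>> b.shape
(13, 13)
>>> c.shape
(2, 2)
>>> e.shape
(13, 2)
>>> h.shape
(2, 13)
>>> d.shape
(13, 2)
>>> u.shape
(2, 13)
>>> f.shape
(19,)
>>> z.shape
(13, 2)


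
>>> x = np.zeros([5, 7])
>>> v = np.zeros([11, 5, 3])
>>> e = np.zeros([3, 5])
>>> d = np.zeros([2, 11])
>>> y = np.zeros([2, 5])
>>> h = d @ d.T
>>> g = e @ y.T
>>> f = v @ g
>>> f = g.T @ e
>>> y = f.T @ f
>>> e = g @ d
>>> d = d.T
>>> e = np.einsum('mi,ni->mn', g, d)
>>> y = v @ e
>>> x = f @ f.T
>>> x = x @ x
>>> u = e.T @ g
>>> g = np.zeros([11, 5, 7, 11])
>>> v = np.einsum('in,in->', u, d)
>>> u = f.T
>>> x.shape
(2, 2)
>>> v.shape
()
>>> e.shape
(3, 11)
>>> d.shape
(11, 2)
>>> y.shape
(11, 5, 11)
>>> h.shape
(2, 2)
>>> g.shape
(11, 5, 7, 11)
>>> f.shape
(2, 5)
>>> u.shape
(5, 2)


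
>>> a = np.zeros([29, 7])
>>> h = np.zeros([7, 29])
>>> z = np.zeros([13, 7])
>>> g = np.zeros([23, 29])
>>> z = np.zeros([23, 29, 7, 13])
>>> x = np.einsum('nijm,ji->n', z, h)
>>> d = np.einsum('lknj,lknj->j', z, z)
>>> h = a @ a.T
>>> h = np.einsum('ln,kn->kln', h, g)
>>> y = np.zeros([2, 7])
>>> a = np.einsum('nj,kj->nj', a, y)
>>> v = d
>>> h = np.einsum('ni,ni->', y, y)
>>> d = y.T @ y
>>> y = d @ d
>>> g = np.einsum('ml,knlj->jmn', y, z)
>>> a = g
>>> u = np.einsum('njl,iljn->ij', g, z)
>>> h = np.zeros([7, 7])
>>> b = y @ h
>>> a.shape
(13, 7, 29)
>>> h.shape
(7, 7)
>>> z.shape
(23, 29, 7, 13)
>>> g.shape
(13, 7, 29)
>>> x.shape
(23,)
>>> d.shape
(7, 7)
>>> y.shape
(7, 7)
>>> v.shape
(13,)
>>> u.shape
(23, 7)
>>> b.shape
(7, 7)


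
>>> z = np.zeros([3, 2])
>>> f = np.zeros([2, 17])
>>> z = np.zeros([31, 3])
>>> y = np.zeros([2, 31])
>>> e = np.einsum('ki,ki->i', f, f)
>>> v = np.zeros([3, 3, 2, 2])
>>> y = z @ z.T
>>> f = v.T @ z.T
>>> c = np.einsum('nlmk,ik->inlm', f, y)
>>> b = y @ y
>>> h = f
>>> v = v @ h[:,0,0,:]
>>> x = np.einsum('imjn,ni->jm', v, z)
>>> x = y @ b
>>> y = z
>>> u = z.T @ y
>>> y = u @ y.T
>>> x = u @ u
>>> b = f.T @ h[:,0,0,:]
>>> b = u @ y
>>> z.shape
(31, 3)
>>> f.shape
(2, 2, 3, 31)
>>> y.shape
(3, 31)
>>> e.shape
(17,)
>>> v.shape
(3, 3, 2, 31)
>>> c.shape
(31, 2, 2, 3)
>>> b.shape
(3, 31)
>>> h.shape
(2, 2, 3, 31)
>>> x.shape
(3, 3)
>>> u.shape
(3, 3)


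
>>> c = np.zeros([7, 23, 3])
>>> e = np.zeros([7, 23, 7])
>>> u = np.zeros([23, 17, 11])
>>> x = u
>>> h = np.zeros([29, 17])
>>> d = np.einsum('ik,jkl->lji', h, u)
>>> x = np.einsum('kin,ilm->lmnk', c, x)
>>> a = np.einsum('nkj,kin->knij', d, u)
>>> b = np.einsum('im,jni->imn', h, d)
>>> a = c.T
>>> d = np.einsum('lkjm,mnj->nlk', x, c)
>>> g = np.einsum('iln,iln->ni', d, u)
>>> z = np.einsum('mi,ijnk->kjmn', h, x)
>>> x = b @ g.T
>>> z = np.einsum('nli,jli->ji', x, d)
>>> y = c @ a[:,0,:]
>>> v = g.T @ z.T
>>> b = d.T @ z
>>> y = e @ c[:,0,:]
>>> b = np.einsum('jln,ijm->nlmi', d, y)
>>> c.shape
(7, 23, 3)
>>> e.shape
(7, 23, 7)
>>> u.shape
(23, 17, 11)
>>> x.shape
(29, 17, 11)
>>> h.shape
(29, 17)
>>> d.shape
(23, 17, 11)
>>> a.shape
(3, 23, 7)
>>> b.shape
(11, 17, 3, 7)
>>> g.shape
(11, 23)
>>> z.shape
(23, 11)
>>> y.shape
(7, 23, 3)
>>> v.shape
(23, 23)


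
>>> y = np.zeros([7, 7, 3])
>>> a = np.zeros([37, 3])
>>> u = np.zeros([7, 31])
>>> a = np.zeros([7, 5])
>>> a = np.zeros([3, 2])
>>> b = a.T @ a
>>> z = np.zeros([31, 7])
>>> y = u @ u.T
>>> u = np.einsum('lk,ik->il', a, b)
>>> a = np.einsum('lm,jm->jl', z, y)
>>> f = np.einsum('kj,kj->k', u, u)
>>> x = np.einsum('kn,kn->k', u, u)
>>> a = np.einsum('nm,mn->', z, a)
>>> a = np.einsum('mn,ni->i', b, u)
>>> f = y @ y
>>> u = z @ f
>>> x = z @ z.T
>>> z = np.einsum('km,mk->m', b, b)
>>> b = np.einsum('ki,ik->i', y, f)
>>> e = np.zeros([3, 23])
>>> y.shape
(7, 7)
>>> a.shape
(3,)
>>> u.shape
(31, 7)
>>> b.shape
(7,)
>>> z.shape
(2,)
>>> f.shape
(7, 7)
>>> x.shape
(31, 31)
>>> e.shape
(3, 23)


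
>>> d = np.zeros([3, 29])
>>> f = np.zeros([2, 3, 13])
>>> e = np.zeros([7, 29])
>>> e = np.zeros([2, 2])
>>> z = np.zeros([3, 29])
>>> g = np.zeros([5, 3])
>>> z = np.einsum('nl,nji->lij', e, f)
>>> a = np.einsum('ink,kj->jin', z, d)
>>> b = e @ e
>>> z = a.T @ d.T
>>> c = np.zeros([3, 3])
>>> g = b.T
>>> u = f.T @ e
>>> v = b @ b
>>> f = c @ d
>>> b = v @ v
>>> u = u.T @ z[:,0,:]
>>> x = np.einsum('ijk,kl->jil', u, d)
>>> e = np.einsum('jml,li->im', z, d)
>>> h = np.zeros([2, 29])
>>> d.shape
(3, 29)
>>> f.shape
(3, 29)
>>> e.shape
(29, 2)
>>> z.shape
(13, 2, 3)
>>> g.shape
(2, 2)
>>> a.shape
(29, 2, 13)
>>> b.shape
(2, 2)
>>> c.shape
(3, 3)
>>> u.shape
(2, 3, 3)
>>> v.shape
(2, 2)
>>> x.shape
(3, 2, 29)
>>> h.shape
(2, 29)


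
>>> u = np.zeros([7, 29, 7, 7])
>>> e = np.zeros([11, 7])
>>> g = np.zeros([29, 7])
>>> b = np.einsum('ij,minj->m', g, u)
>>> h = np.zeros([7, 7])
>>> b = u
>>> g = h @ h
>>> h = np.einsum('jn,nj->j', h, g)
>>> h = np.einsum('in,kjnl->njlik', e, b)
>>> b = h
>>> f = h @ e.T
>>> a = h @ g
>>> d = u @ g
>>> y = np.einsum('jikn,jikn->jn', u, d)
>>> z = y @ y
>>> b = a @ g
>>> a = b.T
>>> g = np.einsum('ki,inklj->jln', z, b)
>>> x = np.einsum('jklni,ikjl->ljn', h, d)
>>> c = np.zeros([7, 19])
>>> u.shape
(7, 29, 7, 7)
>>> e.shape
(11, 7)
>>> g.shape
(7, 11, 29)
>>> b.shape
(7, 29, 7, 11, 7)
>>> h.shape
(7, 29, 7, 11, 7)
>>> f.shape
(7, 29, 7, 11, 11)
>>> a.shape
(7, 11, 7, 29, 7)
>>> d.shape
(7, 29, 7, 7)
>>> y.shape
(7, 7)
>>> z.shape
(7, 7)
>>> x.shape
(7, 7, 11)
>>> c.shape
(7, 19)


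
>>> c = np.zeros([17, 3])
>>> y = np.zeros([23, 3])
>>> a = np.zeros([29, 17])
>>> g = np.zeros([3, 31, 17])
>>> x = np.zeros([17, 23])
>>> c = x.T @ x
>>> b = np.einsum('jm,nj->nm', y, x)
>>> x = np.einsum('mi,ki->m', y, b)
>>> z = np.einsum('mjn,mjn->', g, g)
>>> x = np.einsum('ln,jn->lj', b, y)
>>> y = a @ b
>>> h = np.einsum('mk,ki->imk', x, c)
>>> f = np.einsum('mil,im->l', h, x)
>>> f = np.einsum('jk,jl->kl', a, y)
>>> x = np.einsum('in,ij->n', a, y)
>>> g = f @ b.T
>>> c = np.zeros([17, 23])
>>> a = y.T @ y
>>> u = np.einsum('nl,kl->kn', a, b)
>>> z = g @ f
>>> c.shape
(17, 23)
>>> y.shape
(29, 3)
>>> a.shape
(3, 3)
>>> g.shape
(17, 17)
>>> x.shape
(17,)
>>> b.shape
(17, 3)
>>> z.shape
(17, 3)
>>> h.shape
(23, 17, 23)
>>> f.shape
(17, 3)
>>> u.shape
(17, 3)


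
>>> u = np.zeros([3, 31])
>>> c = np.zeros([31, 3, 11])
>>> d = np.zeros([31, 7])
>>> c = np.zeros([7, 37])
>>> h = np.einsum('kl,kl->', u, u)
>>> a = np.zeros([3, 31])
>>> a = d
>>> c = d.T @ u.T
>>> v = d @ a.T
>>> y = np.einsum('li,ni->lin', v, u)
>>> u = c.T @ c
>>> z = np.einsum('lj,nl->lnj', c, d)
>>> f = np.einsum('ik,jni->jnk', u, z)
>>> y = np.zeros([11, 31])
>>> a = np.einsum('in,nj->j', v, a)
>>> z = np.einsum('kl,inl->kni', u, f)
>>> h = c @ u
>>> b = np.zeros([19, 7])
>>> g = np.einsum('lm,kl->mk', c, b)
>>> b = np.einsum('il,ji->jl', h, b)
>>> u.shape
(3, 3)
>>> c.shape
(7, 3)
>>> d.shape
(31, 7)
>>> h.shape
(7, 3)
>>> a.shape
(7,)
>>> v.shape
(31, 31)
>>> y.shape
(11, 31)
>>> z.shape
(3, 31, 7)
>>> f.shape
(7, 31, 3)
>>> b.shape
(19, 3)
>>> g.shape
(3, 19)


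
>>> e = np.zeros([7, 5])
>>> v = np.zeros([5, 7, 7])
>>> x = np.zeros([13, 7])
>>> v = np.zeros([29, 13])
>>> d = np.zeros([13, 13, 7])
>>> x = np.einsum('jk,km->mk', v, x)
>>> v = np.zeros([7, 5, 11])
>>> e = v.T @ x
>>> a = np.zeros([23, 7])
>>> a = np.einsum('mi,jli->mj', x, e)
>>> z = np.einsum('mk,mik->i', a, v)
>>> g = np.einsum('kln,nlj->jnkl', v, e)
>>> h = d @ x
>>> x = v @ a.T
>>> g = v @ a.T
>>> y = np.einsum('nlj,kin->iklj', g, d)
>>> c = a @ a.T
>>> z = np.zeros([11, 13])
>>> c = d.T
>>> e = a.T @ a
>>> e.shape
(11, 11)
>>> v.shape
(7, 5, 11)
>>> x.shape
(7, 5, 7)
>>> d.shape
(13, 13, 7)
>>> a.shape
(7, 11)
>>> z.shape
(11, 13)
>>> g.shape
(7, 5, 7)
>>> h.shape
(13, 13, 13)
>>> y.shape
(13, 13, 5, 7)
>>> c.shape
(7, 13, 13)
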